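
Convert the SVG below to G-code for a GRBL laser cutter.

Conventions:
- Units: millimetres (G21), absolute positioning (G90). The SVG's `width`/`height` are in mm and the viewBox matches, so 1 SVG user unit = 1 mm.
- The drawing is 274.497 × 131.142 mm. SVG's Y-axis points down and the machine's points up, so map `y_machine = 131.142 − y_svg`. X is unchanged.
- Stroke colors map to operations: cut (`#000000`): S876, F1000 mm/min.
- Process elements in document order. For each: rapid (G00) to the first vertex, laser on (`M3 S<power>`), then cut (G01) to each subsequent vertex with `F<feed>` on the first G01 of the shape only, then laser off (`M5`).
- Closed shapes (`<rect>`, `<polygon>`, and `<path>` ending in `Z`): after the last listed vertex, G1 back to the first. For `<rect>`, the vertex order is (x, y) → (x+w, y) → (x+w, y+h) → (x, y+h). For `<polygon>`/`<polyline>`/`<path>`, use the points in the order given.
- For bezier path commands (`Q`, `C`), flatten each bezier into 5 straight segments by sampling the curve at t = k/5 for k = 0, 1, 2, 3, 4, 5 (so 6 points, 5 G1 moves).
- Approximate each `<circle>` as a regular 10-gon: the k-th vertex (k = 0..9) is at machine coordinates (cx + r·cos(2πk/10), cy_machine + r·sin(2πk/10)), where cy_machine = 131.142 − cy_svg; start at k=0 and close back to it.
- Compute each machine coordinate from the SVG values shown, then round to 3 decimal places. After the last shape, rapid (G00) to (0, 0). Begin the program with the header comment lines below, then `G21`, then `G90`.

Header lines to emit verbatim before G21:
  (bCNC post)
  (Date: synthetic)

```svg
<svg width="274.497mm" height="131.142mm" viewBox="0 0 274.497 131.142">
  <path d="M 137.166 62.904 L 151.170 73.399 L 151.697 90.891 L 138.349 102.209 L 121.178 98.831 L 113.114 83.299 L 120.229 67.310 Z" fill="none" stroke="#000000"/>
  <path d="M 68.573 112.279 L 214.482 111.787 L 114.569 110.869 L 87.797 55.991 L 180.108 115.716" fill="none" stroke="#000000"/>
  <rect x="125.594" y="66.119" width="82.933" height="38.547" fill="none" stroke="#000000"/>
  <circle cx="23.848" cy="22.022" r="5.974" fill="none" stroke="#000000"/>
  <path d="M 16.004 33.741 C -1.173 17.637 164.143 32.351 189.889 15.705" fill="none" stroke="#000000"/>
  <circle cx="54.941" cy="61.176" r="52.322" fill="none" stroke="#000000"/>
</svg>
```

1 u = 1 mm; y_m = 131.142 − y.

[1] `<path>` regular polygon, #000000→cut S876 F1000: (137.166,68.238) → (151.170,57.743) → (151.697,40.251) → (138.349,28.933) → (121.178,32.311) → (113.114,47.843) → (120.229,63.832) → (137.166,68.238) (closed)

[2] `<path>` open polyline, #000000→cut S876 F1000: (68.573,18.863) → (214.482,19.355) → (114.569,20.273) → (87.797,75.151) → (180.108,15.426)

[3] `<rect>` rectangle, #000000→cut S876 F1000: (125.594,65.023) → (208.527,65.023) → (208.527,26.476) → (125.594,26.476) → (125.594,65.023) (closed)

[4] `<circle>` circle, #000000→cut S876 F1000: (29.822,109.120) → (28.681,112.631) → (25.694,114.802) → (22.002,114.802) → (19.015,112.631) → (17.874,109.120) → (19.015,105.609) → (22.002,103.438) → (25.694,103.438) → (28.681,105.609) → (29.822,109.120) (closed)

[5] `<path>` cubic bezier, #000000→cut S876 F1000: (16.004,97.401) → (25.020,103.863) → (62.376,105.913) → (112.612,106.535) → (160.270,108.715) → (189.889,115.437)

[6] `<circle>` circle, #000000→cut S876 F1000: (107.263,69.966) → (97.270,100.720) → (71.109,119.727) → (38.773,119.727) → (12.612,100.720) → (2.619,69.966) → (12.612,39.212) → (38.773,20.205) → (71.109,20.205) → (97.270,39.212) → (107.263,69.966) (closed)

(bCNC post)
(Date: synthetic)
G21
G90
G00 X137.166 Y68.238
M3 S876
G01 X151.170 Y57.743 F1000
G01 X151.697 Y40.251
G01 X138.349 Y28.933
G01 X121.178 Y32.311
G01 X113.114 Y47.843
G01 X120.229 Y63.832
G01 X137.166 Y68.238
M5
G00 X68.573 Y18.863
M3 S876
G01 X214.482 Y19.355 F1000
G01 X114.569 Y20.273
G01 X87.797 Y75.151
G01 X180.108 Y15.426
M5
G00 X125.594 Y65.023
M3 S876
G01 X208.527 Y65.023 F1000
G01 X208.527 Y26.476
G01 X125.594 Y26.476
G01 X125.594 Y65.023
M5
G00 X29.822 Y109.120
M3 S876
G01 X28.681 Y112.631 F1000
G01 X25.694 Y114.802
G01 X22.002 Y114.802
G01 X19.015 Y112.631
G01 X17.874 Y109.120
G01 X19.015 Y105.609
G01 X22.002 Y103.438
G01 X25.694 Y103.438
G01 X28.681 Y105.609
G01 X29.822 Y109.120
M5
G00 X16.004 Y97.401
M3 S876
G01 X25.020 Y103.863 F1000
G01 X62.376 Y105.913
G01 X112.612 Y106.535
G01 X160.270 Y108.715
G01 X189.889 Y115.437
M5
G00 X107.263 Y69.966
M3 S876
G01 X97.270 Y100.720 F1000
G01 X71.109 Y119.727
G01 X38.773 Y119.727
G01 X12.612 Y100.720
G01 X2.619 Y69.966
G01 X12.612 Y39.212
G01 X38.773 Y20.205
G01 X71.109 Y20.205
G01 X97.270 Y39.212
G01 X107.263 Y69.966
M5
G00 X0.000 Y0.000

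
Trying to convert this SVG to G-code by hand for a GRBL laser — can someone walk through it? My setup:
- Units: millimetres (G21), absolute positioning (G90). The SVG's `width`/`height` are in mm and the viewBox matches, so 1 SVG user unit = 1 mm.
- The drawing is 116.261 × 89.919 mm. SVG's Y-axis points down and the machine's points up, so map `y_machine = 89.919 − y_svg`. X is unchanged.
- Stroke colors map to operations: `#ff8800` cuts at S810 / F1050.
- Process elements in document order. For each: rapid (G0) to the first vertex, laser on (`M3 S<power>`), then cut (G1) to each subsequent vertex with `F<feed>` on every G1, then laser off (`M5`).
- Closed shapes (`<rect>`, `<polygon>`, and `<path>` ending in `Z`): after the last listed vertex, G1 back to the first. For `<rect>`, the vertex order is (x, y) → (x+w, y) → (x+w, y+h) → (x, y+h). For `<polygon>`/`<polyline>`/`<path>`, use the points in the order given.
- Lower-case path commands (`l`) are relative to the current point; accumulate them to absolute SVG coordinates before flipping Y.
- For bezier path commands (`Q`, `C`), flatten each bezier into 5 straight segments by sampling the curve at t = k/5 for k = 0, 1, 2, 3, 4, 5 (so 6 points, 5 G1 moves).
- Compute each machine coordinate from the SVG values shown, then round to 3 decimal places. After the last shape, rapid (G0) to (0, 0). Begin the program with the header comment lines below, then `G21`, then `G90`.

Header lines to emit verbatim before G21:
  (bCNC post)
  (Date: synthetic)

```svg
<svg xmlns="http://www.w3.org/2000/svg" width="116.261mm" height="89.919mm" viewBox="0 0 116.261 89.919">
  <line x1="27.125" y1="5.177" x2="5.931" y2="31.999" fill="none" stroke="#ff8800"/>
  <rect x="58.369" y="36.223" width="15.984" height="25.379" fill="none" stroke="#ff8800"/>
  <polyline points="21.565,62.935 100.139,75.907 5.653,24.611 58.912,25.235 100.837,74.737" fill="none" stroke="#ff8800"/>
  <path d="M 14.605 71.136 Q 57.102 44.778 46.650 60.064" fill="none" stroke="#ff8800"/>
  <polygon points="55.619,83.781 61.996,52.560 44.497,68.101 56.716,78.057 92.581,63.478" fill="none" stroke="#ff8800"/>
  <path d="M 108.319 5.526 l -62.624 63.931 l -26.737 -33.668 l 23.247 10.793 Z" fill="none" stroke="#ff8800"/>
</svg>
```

1 u = 1 mm; y_m = 89.919 − y.

[1] `<line>` line segment, #ff8800→cut S810 F1050: (27.125,84.742) → (5.931,57.920)

[2] `<rect>` rectangle, #ff8800→cut S810 F1050: (58.369,53.696) → (74.353,53.696) → (74.353,28.317) → (58.369,28.317) → (58.369,53.696) (closed)

[3] `<polyline>` open polyline, #ff8800→cut S810 F1050: (21.565,26.984) → (100.139,14.012) → (5.653,65.308) → (58.912,64.684) → (100.837,15.182)

[4] `<path>` quadratic bezier, #ff8800→cut S810 F1050: (14.605,18.783) → (29.486,27.660) → (40.131,33.206) → (46.540,35.421) → (48.713,34.304) → (46.650,29.855)

[5] `<polygon>` closed polygon, #ff8800→cut S810 F1050: (55.619,6.138) → (61.996,37.359) → (44.497,21.818) → (56.716,11.862) → (92.581,26.441) → (55.619,6.138) (closed)

[6] `<path>` closed polygon, #ff8800→cut S810 F1050: (108.319,84.393) → (45.695,20.462) → (18.958,54.130) → (42.205,43.337) → (108.319,84.393) (closed)

(bCNC post)
(Date: synthetic)
G21
G90
G0 X27.125 Y84.742
M3 S810
G1 X5.931 Y57.920 F1050
M5
G0 X58.369 Y53.696
M3 S810
G1 X74.353 Y53.696 F1050
G1 X74.353 Y28.317 F1050
G1 X58.369 Y28.317 F1050
G1 X58.369 Y53.696 F1050
M5
G0 X21.565 Y26.984
M3 S810
G1 X100.139 Y14.012 F1050
G1 X5.653 Y65.308 F1050
G1 X58.912 Y64.684 F1050
G1 X100.837 Y15.182 F1050
M5
G0 X14.605 Y18.783
M3 S810
G1 X29.486 Y27.660 F1050
G1 X40.131 Y33.206 F1050
G1 X46.540 Y35.421 F1050
G1 X48.713 Y34.304 F1050
G1 X46.650 Y29.855 F1050
M5
G0 X55.619 Y6.138
M3 S810
G1 X61.996 Y37.359 F1050
G1 X44.497 Y21.818 F1050
G1 X56.716 Y11.862 F1050
G1 X92.581 Y26.441 F1050
G1 X55.619 Y6.138 F1050
M5
G0 X108.319 Y84.393
M3 S810
G1 X45.695 Y20.462 F1050
G1 X18.958 Y54.130 F1050
G1 X42.205 Y43.337 F1050
G1 X108.319 Y84.393 F1050
M5
G0 X0.000 Y0.000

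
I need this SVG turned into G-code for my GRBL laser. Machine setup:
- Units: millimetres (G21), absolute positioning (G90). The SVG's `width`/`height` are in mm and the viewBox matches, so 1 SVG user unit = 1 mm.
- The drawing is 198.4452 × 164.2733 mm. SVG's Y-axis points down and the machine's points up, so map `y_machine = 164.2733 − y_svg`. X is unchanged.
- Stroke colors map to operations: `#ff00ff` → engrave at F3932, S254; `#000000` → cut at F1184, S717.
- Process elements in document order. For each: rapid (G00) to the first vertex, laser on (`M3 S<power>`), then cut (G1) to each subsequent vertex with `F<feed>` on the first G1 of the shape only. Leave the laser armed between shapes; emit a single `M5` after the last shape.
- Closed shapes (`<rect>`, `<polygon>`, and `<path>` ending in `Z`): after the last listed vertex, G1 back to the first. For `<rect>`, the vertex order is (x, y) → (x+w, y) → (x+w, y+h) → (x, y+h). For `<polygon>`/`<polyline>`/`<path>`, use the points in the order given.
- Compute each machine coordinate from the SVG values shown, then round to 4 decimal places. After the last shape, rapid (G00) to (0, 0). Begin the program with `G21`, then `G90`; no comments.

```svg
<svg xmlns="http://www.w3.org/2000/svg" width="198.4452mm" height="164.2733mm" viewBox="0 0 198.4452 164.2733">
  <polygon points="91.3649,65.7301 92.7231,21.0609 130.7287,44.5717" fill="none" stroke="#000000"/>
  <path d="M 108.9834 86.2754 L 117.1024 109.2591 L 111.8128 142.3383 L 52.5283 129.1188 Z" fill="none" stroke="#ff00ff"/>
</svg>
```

G21
G90
G00 X91.3649 Y98.5432
M3 S717
G1 X92.7231 Y143.2124 F1184
G1 X130.7287 Y119.7016
G1 X91.3649 Y98.5432
G00 X108.9834 Y77.9979
M3 S254
G1 X117.1024 Y55.0142 F3932
G1 X111.8128 Y21.9350
G1 X52.5283 Y35.1545
G1 X108.9834 Y77.9979
M5
G00 X0.0000 Y0.0000

viewBox `0 0 198.4452 164.2733` with mm width/height → 1 unit = 1 mm. Flip: y_m = 164.2733 − y_svg.

**Shape 1** — `<polygon>` regular polygon, stroke `#000000` → cut (S717, F1184). Machine vertices: (91.3649,98.5432) → (92.7231,143.2124) → (130.7287,119.7016) → (91.3649,98.5432). Closed: final G1 returns to the first vertex.

**Shape 2** — `<path>` closed polygon, stroke `#ff00ff` → engrave (S254, F3932). Machine vertices: (108.9834,77.9979) → (117.1024,55.0142) → (111.8128,21.9350) → (52.5283,35.1545) → (108.9834,77.9979). Closed: final G1 returns to the first vertex.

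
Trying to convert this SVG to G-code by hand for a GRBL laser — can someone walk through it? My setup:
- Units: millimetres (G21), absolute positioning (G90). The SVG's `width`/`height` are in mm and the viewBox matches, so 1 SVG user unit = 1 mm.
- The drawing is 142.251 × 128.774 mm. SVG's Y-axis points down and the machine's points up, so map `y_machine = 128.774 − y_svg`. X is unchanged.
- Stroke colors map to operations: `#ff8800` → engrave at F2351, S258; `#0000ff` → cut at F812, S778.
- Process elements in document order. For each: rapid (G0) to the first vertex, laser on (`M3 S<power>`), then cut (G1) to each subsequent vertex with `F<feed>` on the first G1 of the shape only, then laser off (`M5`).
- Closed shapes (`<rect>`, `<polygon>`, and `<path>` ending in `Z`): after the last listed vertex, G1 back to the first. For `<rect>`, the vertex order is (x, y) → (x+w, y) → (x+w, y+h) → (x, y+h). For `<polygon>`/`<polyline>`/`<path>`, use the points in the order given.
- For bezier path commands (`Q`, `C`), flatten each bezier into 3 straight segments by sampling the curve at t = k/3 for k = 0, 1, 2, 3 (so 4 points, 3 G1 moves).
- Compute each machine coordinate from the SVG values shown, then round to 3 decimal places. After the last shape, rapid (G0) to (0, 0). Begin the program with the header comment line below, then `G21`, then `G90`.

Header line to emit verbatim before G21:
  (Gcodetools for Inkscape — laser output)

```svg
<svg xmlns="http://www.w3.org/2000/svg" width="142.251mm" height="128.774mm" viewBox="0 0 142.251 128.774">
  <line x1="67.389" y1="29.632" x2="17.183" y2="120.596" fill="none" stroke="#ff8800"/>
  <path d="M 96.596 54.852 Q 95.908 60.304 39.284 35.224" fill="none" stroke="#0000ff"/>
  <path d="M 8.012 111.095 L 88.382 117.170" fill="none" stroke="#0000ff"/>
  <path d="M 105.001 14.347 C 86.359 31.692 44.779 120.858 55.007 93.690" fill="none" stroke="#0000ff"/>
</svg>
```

1 u = 1 mm; y_m = 128.774 − y.

[1] `<line>` line segment, #ff8800→engrave S258 F2351: (67.389,99.142) → (17.183,8.178)

[2] `<path>` quadratic bezier, #0000ff→cut S778 F812: (96.596,73.922) → (89.922,73.680) → (70.818,80.222) → (39.284,93.550)

[3] `<path>` line segment, #0000ff→cut S778 F812: (8.012,17.679) → (88.382,11.604)

[4] `<path>` cubic bezier, #0000ff→cut S778 F812: (105.001,114.427) → (81.481,80.110) → (59.280,39.725) → (55.007,35.084)

(Gcodetools for Inkscape — laser output)
G21
G90
G0 X67.389 Y99.142
M3 S258
G1 X17.183 Y8.178 F2351
M5
G0 X96.596 Y73.922
M3 S778
G1 X89.922 Y73.680 F812
G1 X70.818 Y80.222
G1 X39.284 Y93.550
M5
G0 X8.012 Y17.679
M3 S778
G1 X88.382 Y11.604 F812
M5
G0 X105.001 Y114.427
M3 S778
G1 X81.481 Y80.110 F812
G1 X59.280 Y39.725
G1 X55.007 Y35.084
M5
G0 X0.000 Y0.000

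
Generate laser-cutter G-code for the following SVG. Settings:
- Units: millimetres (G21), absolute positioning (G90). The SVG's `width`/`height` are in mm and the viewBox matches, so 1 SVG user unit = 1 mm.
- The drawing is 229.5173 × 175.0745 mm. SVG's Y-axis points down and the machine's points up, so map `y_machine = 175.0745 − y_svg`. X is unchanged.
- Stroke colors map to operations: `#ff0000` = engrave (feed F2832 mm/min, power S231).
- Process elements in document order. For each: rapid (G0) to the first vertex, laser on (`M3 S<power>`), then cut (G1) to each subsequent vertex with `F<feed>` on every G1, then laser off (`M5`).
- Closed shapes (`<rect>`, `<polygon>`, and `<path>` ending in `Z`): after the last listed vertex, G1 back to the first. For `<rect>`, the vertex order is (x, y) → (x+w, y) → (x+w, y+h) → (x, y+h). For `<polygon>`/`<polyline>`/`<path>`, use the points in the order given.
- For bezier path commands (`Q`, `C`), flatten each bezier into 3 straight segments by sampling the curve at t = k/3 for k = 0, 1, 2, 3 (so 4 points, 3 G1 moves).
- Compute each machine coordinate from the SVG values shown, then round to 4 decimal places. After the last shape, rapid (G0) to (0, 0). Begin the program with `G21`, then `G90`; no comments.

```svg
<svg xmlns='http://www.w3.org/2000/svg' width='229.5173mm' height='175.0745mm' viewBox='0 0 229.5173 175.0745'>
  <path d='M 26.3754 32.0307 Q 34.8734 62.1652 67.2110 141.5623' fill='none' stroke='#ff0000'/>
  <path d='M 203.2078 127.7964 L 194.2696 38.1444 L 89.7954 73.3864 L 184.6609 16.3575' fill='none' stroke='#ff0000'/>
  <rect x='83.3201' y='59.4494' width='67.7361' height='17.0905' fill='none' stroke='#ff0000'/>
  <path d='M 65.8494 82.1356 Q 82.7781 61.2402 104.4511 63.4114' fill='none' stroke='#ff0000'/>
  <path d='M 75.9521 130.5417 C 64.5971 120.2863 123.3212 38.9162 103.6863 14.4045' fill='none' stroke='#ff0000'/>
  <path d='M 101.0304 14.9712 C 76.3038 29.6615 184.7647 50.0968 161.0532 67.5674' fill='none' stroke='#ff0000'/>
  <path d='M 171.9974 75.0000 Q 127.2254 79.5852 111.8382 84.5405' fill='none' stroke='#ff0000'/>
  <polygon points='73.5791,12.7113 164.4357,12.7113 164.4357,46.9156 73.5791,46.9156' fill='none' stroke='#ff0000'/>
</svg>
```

G21
G90
G0 X26.3754 Y143.0438
M3 S231
G1 X34.6896 Y117.4805 F2832
G1 X48.3014 Y80.9700 F2832
G1 X67.2110 Y33.5122 F2832
M5
G0 X203.2078 Y47.2781
M3 S231
G1 X194.2696 Y136.9301 F2832
G1 X89.7954 Y101.6881 F2832
G1 X184.6609 Y158.7170 F2832
M5
G0 X83.3201 Y115.6251
M3 S231
G1 X151.0562 Y115.6251 F2832
G1 X151.0562 Y98.5346 F2832
G1 X83.3201 Y98.5346 F2832
G1 X83.3201 Y115.6251 F2832
M5
G0 X65.8494 Y92.9389
M3 S231
G1 X77.6623 Y104.3062 F2832
G1 X90.5296 Y110.5476 F2832
G1 X104.4511 Y111.6631 F2832
M5
G0 X75.9521 Y44.5328
M3 S231
G1 X82.4591 Y73.7534 F2832
G1 X102.6992 Y121.9452 F2832
G1 X103.6863 Y160.6700 F2832
M5
G0 X101.0304 Y160.1033
M3 S231
G1 X110.8715 Y143.8206 F2832
G1 X150.5354 Y125.6434 F2832
G1 X161.0532 Y107.5071 F2832
M5
G0 X171.9974 Y100.0745
M3 S231
G1 X145.4144 Y96.9766 F2832
G1 X125.3613 Y93.7964 F2832
G1 X111.8382 Y90.5340 F2832
M5
G0 X73.5791 Y162.3632
M3 S231
G1 X164.4357 Y162.3632 F2832
G1 X164.4357 Y128.1589 F2832
G1 X73.5791 Y128.1589 F2832
G1 X73.5791 Y162.3632 F2832
M5
G0 X0.0000 Y0.0000

1 u = 1 mm; y_m = 175.0745 − y.

[1] `<path>` quadratic bezier, #ff0000→engrave S231 F2832: (26.3754,143.0438) → (34.6896,117.4805) → (48.3014,80.9700) → (67.2110,33.5122)

[2] `<path>` open polyline, #ff0000→engrave S231 F2832: (203.2078,47.2781) → (194.2696,136.9301) → (89.7954,101.6881) → (184.6609,158.7170)

[3] `<rect>` rectangle, #ff0000→engrave S231 F2832: (83.3201,115.6251) → (151.0562,115.6251) → (151.0562,98.5346) → (83.3201,98.5346) → (83.3201,115.6251) (closed)

[4] `<path>` quadratic bezier, #ff0000→engrave S231 F2832: (65.8494,92.9389) → (77.6623,104.3062) → (90.5296,110.5476) → (104.4511,111.6631)

[5] `<path>` cubic bezier, #ff0000→engrave S231 F2832: (75.9521,44.5328) → (82.4591,73.7534) → (102.6992,121.9452) → (103.6863,160.6700)

[6] `<path>` cubic bezier, #ff0000→engrave S231 F2832: (101.0304,160.1033) → (110.8715,143.8206) → (150.5354,125.6434) → (161.0532,107.5071)

[7] `<path>` quadratic bezier, #ff0000→engrave S231 F2832: (171.9974,100.0745) → (145.4144,96.9766) → (125.3613,93.7964) → (111.8382,90.5340)

[8] `<polygon>` rectangle, #ff0000→engrave S231 F2832: (73.5791,162.3632) → (164.4357,162.3632) → (164.4357,128.1589) → (73.5791,128.1589) → (73.5791,162.3632) (closed)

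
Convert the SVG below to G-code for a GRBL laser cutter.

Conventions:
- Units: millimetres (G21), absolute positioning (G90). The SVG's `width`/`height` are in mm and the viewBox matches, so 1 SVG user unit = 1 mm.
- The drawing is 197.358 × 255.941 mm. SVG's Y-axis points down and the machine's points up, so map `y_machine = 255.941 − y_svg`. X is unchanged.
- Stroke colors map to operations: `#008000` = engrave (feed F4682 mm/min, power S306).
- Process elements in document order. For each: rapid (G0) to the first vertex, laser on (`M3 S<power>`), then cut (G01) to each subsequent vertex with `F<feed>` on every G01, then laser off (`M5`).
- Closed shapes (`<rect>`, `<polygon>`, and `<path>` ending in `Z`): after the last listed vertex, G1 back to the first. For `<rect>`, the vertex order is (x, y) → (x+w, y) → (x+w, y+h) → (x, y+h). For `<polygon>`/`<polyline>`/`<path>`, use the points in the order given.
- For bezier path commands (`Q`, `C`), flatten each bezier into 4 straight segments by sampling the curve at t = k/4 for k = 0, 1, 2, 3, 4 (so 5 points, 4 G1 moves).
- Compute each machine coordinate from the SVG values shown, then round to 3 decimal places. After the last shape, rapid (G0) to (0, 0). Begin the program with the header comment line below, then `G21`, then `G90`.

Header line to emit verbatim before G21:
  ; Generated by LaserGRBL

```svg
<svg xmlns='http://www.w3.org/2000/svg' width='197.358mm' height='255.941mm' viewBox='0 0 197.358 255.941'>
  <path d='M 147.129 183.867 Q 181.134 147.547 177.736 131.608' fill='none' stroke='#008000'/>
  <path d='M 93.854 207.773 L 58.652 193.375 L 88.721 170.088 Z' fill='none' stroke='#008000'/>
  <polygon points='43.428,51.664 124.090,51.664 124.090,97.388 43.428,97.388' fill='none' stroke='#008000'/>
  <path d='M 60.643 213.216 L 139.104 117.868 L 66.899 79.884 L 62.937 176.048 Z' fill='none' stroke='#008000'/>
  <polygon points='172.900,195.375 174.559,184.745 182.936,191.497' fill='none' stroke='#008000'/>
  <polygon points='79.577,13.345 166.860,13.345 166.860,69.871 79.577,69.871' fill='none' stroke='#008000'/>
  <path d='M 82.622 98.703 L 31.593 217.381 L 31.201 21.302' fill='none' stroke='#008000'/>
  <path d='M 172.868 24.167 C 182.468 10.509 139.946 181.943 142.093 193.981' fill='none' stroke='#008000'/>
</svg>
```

; Generated by LaserGRBL
G21
G90
G0 X147.129 Y72.074
M3 S306
G01 X161.794 Y88.960 F4682
G01 X171.783 Y103.299 F4682
G01 X177.097 Y115.090 F4682
G01 X177.736 Y124.333 F4682
M5
G0 X93.854 Y48.168
M3 S306
G01 X58.652 Y62.566 F4682
G01 X88.721 Y85.853 F4682
G01 X93.854 Y48.168 F4682
M5
G0 X43.428 Y204.277
M3 S306
G01 X124.090 Y204.277 F4682
G01 X124.090 Y158.553 F4682
G01 X43.428 Y158.553 F4682
G01 X43.428 Y204.277 F4682
M5
G0 X60.643 Y42.725
M3 S306
G01 X139.104 Y138.073 F4682
G01 X66.899 Y176.057 F4682
G01 X62.937 Y79.893 F4682
G01 X60.643 Y42.725 F4682
M5
G0 X172.900 Y60.566
M3 S306
G01 X174.559 Y71.196 F4682
G01 X182.936 Y64.444 F4682
G01 X172.900 Y60.566 F4682
M5
G0 X79.577 Y242.596
M3 S306
G01 X166.860 Y242.596 F4682
G01 X166.860 Y186.070 F4682
G01 X79.577 Y186.070 F4682
G01 X79.577 Y242.596 F4682
M5
G0 X82.622 Y157.238
M3 S306
G01 X31.593 Y38.560 F4682
G01 X31.201 Y234.639 F4682
M5
G0 X172.868 Y231.774
M3 S306
G01 X171.807 Y212.695 F4682
G01 X160.275 Y156.503 F4682
G01 X147.346 Y95.493 F4682
G01 X142.093 Y61.960 F4682
M5
G0 X0.000 Y0.000

Since the viewBox matches the mm dimensions, user units are millimetres directly. The only transform is the Y-flip y_m = 255.941 − y_svg.

Shape 1 is a quadratic bezier drawn with `<path>`. Its stroke #008000 means engrave at S306, F4682. After flipping Y the toolpath is (147.129,72.074) → (161.794,88.960) → (171.783,103.299) → (177.097,115.090) → (177.736,124.333).

Shape 2 is a regular polygon drawn with `<path>`. Its stroke #008000 means engrave at S306, F4682. After flipping Y the toolpath is (93.854,48.168) → (58.652,62.566) → (88.721,85.853) → (93.854,48.168), returning to the start.

Shape 3 is a rectangle drawn with `<polygon>`. Its stroke #008000 means engrave at S306, F4682. After flipping Y the toolpath is (43.428,204.277) → (124.090,204.277) → (124.090,158.553) → (43.428,158.553) → (43.428,204.277), returning to the start.

Shape 4 is a closed polygon drawn with `<path>`. Its stroke #008000 means engrave at S306, F4682. After flipping Y the toolpath is (60.643,42.725) → (139.104,138.073) → (66.899,176.057) → (62.937,79.893) → (60.643,42.725), returning to the start.

Shape 5 is a regular polygon drawn with `<polygon>`. Its stroke #008000 means engrave at S306, F4682. After flipping Y the toolpath is (172.900,60.566) → (174.559,71.196) → (182.936,64.444) → (172.900,60.566), returning to the start.

Shape 6 is a rectangle drawn with `<polygon>`. Its stroke #008000 means engrave at S306, F4682. After flipping Y the toolpath is (79.577,242.596) → (166.860,242.596) → (166.860,186.070) → (79.577,186.070) → (79.577,242.596), returning to the start.

Shape 7 is a open polyline drawn with `<path>`. Its stroke #008000 means engrave at S306, F4682. After flipping Y the toolpath is (82.622,157.238) → (31.593,38.560) → (31.201,234.639).

Shape 8 is a cubic bezier drawn with `<path>`. Its stroke #008000 means engrave at S306, F4682. After flipping Y the toolpath is (172.868,231.774) → (171.807,212.695) → (160.275,156.503) → (147.346,95.493) → (142.093,61.960).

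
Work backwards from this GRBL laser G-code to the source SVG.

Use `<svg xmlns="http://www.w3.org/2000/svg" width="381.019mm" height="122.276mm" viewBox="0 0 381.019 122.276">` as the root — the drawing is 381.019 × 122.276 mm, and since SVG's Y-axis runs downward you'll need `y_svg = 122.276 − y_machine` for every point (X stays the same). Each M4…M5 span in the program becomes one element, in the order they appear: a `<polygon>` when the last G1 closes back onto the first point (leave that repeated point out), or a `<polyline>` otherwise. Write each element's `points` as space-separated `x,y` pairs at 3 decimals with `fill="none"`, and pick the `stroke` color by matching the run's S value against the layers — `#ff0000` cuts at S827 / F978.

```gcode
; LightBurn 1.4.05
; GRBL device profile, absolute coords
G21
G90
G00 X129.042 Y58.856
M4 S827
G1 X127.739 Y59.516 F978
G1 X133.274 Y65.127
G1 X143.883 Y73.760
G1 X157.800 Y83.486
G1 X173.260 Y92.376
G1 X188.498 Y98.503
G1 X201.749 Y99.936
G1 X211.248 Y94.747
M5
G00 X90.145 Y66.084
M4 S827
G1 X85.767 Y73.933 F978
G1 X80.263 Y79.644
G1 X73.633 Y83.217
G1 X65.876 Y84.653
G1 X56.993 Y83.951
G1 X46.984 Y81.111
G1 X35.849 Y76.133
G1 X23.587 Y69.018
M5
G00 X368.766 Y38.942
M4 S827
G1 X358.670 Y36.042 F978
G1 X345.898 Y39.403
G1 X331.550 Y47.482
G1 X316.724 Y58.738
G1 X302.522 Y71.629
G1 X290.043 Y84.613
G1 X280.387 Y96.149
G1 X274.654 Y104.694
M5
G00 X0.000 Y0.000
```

<svg xmlns="http://www.w3.org/2000/svg" width="381.019mm" height="122.276mm" viewBox="0 0 381.019 122.276">
  <polyline points="129.042,63.420 127.739,62.760 133.274,57.149 143.883,48.516 157.800,38.790 173.260,29.900 188.498,23.773 201.749,22.340 211.248,27.529" fill="none" stroke="#ff0000"/>
  <polyline points="90.145,56.192 85.767,48.343 80.263,42.632 73.633,39.059 65.876,37.623 56.993,38.325 46.984,41.165 35.849,46.143 23.587,53.258" fill="none" stroke="#ff0000"/>
  <polyline points="368.766,83.334 358.670,86.234 345.898,82.873 331.550,74.794 316.724,63.538 302.522,50.647 290.043,37.663 280.387,26.127 274.654,17.582" fill="none" stroke="#ff0000"/>
</svg>

y_svg = 122.276 − y_m. Every run uses S827, so all elements get stroke `#ff0000` (cut).

[1] open run; points: 129.042,63.420 127.739,62.760 133.274,57.149 143.883,48.516 157.800,38.790 173.260,29.900 188.498,23.773 201.749,22.340 211.248,27.529

[2] open run; points: 90.145,56.192 85.767,48.343 80.263,42.632 73.633,39.059 65.876,37.623 56.993,38.325 46.984,41.165 35.849,46.143 23.587,53.258

[3] open run; points: 368.766,83.334 358.670,86.234 345.898,82.873 331.550,74.794 316.724,63.538 302.522,50.647 290.043,37.663 280.387,26.127 274.654,17.582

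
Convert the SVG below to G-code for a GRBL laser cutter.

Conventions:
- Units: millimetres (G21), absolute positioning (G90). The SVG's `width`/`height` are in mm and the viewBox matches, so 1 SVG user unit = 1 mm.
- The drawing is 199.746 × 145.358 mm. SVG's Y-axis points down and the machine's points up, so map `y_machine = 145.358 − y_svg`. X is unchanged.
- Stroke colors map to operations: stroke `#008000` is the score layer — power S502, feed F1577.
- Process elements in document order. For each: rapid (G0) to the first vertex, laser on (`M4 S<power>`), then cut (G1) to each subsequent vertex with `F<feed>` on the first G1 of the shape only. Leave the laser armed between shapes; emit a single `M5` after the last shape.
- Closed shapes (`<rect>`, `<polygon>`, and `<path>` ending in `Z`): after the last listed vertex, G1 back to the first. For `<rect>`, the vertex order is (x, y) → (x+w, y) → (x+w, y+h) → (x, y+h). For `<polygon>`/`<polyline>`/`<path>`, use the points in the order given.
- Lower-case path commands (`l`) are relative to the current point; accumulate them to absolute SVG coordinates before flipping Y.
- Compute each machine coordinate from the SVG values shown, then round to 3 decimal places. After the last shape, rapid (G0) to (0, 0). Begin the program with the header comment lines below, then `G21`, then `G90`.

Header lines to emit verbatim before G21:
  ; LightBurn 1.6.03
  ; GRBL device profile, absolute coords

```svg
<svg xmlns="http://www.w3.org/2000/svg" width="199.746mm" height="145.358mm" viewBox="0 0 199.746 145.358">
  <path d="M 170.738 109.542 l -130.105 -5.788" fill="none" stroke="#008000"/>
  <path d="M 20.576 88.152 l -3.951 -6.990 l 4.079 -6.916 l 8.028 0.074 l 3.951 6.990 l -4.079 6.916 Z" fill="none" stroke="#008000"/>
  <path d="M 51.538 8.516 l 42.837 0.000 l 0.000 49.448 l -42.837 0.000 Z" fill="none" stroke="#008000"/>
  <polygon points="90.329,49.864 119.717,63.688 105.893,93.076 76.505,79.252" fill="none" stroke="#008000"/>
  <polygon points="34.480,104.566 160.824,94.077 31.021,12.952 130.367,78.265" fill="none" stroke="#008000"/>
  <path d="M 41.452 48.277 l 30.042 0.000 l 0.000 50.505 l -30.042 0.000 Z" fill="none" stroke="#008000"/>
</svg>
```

viewBox `0 0 199.746 145.358` with mm width/height → 1 unit = 1 mm. Flip: y_m = 145.358 − y_svg.

**Shape 1** — `<path>` line segment, stroke `#008000` → score (S502, F1577). Machine vertices: (170.738,35.816) → (40.633,41.604). Open path.

**Shape 2** — `<path>` regular polygon, stroke `#008000` → score (S502, F1577). Machine vertices: (20.576,57.206) → (16.625,64.196) → (20.704,71.112) → (28.732,71.038) → (32.683,64.048) → (28.604,57.132) → (20.576,57.206). Closed: final G1 returns to the first vertex.

**Shape 3** — `<path>` rectangle, stroke `#008000` → score (S502, F1577). Machine vertices: (51.538,136.842) → (94.375,136.842) → (94.375,87.394) → (51.538,87.394) → (51.538,136.842). Closed: final G1 returns to the first vertex.

**Shape 4** — `<polygon>` regular polygon, stroke `#008000` → score (S502, F1577). Machine vertices: (90.329,95.494) → (119.717,81.670) → (105.893,52.282) → (76.505,66.106) → (90.329,95.494). Closed: final G1 returns to the first vertex.

**Shape 5** — `<polygon>` closed polygon, stroke `#008000` → score (S502, F1577). Machine vertices: (34.480,40.792) → (160.824,51.281) → (31.021,132.406) → (130.367,67.093) → (34.480,40.792). Closed: final G1 returns to the first vertex.

**Shape 6** — `<path>` rectangle, stroke `#008000` → score (S502, F1577). Machine vertices: (41.452,97.081) → (71.494,97.081) → (71.494,46.576) → (41.452,46.576) → (41.452,97.081). Closed: final G1 returns to the first vertex.

; LightBurn 1.6.03
; GRBL device profile, absolute coords
G21
G90
G0 X170.738 Y35.816
M4 S502
G1 X40.633 Y41.604 F1577
G0 X20.576 Y57.206
M4 S502
G1 X16.625 Y64.196 F1577
G1 X20.704 Y71.112
G1 X28.732 Y71.038
G1 X32.683 Y64.048
G1 X28.604 Y57.132
G1 X20.576 Y57.206
G0 X51.538 Y136.842
M4 S502
G1 X94.375 Y136.842 F1577
G1 X94.375 Y87.394
G1 X51.538 Y87.394
G1 X51.538 Y136.842
G0 X90.329 Y95.494
M4 S502
G1 X119.717 Y81.670 F1577
G1 X105.893 Y52.282
G1 X76.505 Y66.106
G1 X90.329 Y95.494
G0 X34.480 Y40.792
M4 S502
G1 X160.824 Y51.281 F1577
G1 X31.021 Y132.406
G1 X130.367 Y67.093
G1 X34.480 Y40.792
G0 X41.452 Y97.081
M4 S502
G1 X71.494 Y97.081 F1577
G1 X71.494 Y46.576
G1 X41.452 Y46.576
G1 X41.452 Y97.081
M5
G0 X0.000 Y0.000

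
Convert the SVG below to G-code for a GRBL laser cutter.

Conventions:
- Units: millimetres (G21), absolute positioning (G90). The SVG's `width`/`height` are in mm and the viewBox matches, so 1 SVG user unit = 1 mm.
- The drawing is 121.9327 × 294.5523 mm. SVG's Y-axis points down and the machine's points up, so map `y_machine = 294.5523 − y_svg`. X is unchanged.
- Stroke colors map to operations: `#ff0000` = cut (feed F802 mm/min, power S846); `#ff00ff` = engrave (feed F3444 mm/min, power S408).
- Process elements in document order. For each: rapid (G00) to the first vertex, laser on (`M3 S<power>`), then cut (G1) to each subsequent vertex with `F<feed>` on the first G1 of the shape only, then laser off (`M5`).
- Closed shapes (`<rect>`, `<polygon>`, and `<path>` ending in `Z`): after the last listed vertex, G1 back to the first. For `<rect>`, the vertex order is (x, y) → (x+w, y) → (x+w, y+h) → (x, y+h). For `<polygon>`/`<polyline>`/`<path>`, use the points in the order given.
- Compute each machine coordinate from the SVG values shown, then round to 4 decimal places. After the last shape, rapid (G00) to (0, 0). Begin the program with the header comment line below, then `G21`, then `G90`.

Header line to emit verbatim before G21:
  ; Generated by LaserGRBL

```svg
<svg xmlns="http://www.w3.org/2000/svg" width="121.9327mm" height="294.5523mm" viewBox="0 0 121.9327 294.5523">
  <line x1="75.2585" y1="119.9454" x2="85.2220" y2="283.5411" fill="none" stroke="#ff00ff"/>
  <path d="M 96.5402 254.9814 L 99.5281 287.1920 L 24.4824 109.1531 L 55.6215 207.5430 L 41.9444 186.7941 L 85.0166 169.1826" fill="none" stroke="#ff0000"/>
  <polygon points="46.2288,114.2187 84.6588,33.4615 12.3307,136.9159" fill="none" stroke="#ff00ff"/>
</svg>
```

viewBox `0 0 121.9327 294.5523` with mm width/height → 1 unit = 1 mm. Flip: y_m = 294.5523 − y_svg.

**Shape 1** — `<line>` line segment, stroke `#ff00ff` → engrave (S408, F3444). Machine vertices: (75.2585,174.6069) → (85.2220,11.0112). Open path.

**Shape 2** — `<path>` open polyline, stroke `#ff0000` → cut (S846, F802). Machine vertices: (96.5402,39.5709) → (99.5281,7.3603) → (24.4824,185.3992) → (55.6215,87.0093) → (41.9444,107.7582) → (85.0166,125.3697). Open path.

**Shape 3** — `<polygon>` closed polygon, stroke `#ff00ff` → engrave (S408, F3444). Machine vertices: (46.2288,180.3336) → (84.6588,261.0908) → (12.3307,157.6364) → (46.2288,180.3336). Closed: final G1 returns to the first vertex.

; Generated by LaserGRBL
G21
G90
G00 X75.2585 Y174.6069
M3 S408
G1 X85.2220 Y11.0112 F3444
M5
G00 X96.5402 Y39.5709
M3 S846
G1 X99.5281 Y7.3603 F802
G1 X24.4824 Y185.3992
G1 X55.6215 Y87.0093
G1 X41.9444 Y107.7582
G1 X85.0166 Y125.3697
M5
G00 X46.2288 Y180.3336
M3 S408
G1 X84.6588 Y261.0908 F3444
G1 X12.3307 Y157.6364
G1 X46.2288 Y180.3336
M5
G00 X0.0000 Y0.0000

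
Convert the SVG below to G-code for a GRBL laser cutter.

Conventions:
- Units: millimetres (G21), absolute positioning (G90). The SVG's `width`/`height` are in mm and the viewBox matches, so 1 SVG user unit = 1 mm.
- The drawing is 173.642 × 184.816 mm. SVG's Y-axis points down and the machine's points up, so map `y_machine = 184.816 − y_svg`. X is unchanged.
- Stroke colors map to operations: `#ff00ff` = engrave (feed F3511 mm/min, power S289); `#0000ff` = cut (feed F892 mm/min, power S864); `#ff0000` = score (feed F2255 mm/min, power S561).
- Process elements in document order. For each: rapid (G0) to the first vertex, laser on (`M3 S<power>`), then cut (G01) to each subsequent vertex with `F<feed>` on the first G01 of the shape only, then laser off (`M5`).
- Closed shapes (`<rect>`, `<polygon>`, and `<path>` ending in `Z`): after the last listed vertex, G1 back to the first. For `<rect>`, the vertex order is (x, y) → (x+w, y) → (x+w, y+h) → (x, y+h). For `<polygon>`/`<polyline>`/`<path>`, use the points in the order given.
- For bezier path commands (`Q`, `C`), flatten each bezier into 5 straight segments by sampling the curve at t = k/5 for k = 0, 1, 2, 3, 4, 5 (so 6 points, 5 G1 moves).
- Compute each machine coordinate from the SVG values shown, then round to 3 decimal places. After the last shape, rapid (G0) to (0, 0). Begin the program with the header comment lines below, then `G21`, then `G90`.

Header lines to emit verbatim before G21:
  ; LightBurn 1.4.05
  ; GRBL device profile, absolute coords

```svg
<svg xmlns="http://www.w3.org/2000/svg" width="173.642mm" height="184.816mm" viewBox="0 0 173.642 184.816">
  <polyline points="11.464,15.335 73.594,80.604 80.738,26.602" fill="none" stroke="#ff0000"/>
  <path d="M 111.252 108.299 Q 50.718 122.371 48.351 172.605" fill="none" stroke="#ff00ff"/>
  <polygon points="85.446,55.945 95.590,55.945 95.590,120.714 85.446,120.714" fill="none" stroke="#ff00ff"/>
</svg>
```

1 u = 1 mm; y_m = 184.816 − y.

[1] `<polyline>` open polyline, #ff0000→score S561 F2255: (11.464,169.481) → (73.594,104.212) → (80.738,158.214)

[2] `<path>` quadratic bezier, #ff00ff→engrave S289 F3511: (111.252,76.517) → (89.365,69.442) → (72.132,59.473) → (59.551,46.612) → (51.624,30.858) → (48.351,12.211)

[3] `<polygon>` rectangle, #ff00ff→engrave S289 F3511: (85.446,128.871) → (95.590,128.871) → (95.590,64.102) → (85.446,64.102) → (85.446,128.871) (closed)

; LightBurn 1.4.05
; GRBL device profile, absolute coords
G21
G90
G0 X11.464 Y169.481
M3 S561
G01 X73.594 Y104.212 F2255
G01 X80.738 Y158.214
M5
G0 X111.252 Y76.517
M3 S289
G01 X89.365 Y69.442 F3511
G01 X72.132 Y59.473
G01 X59.551 Y46.612
G01 X51.624 Y30.858
G01 X48.351 Y12.211
M5
G0 X85.446 Y128.871
M3 S289
G01 X95.590 Y128.871 F3511
G01 X95.590 Y64.102
G01 X85.446 Y64.102
G01 X85.446 Y128.871
M5
G0 X0.000 Y0.000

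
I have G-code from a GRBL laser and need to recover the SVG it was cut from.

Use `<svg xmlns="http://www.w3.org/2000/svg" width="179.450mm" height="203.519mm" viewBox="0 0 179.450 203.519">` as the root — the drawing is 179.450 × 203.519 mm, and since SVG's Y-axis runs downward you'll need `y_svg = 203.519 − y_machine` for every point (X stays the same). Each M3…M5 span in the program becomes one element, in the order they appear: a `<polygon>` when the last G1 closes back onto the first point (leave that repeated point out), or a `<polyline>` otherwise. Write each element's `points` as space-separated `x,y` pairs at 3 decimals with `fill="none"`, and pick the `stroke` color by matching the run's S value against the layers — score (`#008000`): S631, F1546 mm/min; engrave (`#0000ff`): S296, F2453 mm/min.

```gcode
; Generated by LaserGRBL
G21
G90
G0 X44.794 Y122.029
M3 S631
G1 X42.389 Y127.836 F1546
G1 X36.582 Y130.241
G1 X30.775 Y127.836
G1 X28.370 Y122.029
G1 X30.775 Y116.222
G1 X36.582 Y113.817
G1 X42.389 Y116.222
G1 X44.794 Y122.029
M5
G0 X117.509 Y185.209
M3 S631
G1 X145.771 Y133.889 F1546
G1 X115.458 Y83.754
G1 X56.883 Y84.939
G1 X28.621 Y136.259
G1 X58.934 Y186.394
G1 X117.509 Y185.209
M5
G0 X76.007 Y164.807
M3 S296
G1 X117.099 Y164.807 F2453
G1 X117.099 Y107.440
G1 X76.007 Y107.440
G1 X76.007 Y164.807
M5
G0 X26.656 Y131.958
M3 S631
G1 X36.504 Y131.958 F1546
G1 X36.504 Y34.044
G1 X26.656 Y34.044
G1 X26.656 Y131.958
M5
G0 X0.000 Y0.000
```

y_svg = 203.519 − y_m.

[1] S631→`#008000` (score); closed run; points: 44.794,81.490 42.389,75.683 36.582,73.278 30.775,75.683 28.370,81.490 30.775,87.297 36.582,89.702 42.389,87.297

[2] S631→`#008000` (score); closed run; points: 117.509,18.310 145.771,69.630 115.458,119.765 56.883,118.580 28.621,67.260 58.934,17.125

[3] S296→`#0000ff` (engrave); closed run; points: 76.007,38.712 117.099,38.712 117.099,96.079 76.007,96.079

[4] S631→`#008000` (score); closed run; points: 26.656,71.561 36.504,71.561 36.504,169.475 26.656,169.475

<svg xmlns="http://www.w3.org/2000/svg" width="179.450mm" height="203.519mm" viewBox="0 0 179.450 203.519">
  <polygon points="44.794,81.490 42.389,75.683 36.582,73.278 30.775,75.683 28.370,81.490 30.775,87.297 36.582,89.702 42.389,87.297" fill="none" stroke="#008000"/>
  <polygon points="117.509,18.310 145.771,69.630 115.458,119.765 56.883,118.580 28.621,67.260 58.934,17.125" fill="none" stroke="#008000"/>
  <polygon points="76.007,38.712 117.099,38.712 117.099,96.079 76.007,96.079" fill="none" stroke="#0000ff"/>
  <polygon points="26.656,71.561 36.504,71.561 36.504,169.475 26.656,169.475" fill="none" stroke="#008000"/>
</svg>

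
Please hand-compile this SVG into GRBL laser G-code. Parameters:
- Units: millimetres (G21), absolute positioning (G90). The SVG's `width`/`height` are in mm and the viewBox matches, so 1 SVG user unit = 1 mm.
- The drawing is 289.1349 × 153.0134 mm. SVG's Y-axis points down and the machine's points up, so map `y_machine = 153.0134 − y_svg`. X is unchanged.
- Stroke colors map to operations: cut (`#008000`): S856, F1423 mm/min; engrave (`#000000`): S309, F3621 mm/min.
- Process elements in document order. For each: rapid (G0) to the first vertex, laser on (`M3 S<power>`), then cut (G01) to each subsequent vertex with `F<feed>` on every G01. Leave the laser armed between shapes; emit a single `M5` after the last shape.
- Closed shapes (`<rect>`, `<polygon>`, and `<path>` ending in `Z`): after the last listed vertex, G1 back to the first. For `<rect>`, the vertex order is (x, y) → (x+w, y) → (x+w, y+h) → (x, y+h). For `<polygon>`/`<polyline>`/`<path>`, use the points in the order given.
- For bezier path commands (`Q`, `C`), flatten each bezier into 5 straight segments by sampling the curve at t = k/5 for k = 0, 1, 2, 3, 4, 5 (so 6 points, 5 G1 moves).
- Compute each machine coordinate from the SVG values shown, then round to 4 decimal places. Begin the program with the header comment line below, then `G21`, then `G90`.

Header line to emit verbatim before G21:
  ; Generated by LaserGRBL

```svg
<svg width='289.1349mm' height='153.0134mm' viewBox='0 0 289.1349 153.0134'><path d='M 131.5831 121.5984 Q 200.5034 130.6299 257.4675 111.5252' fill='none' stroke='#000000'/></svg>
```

; Generated by LaserGRBL
G21
G90
G0 X131.5831 Y31.4150
M3 S309
G01 X158.6730 Y28.9278 F3621
G01 X184.8063 Y28.6916 F3621
G01 X209.9832 Y30.7062 F3621
G01 X234.2036 Y34.9718 F3621
G01 X257.4675 Y41.4882 F3621
M5

Since the viewBox matches the mm dimensions, user units are millimetres directly. The only transform is the Y-flip y_m = 153.0134 − y_svg.

Shape 1 is a quadratic bezier drawn with `<path>`. Its stroke #000000 means engrave at S309, F3621. After flipping Y the toolpath is (131.5831,31.4150) → (158.6730,28.9278) → (184.8063,28.6916) → (209.9832,30.7062) → (234.2036,34.9718) → (257.4675,41.4882).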